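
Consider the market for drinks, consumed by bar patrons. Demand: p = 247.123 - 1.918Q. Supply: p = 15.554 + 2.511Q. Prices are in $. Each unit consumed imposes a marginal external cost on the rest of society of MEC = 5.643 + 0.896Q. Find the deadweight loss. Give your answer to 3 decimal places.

Market equilibrium (private): 15.554 + 2.511Q = 247.123 - 1.918Q → Q_m = 52.2847.
Social marginal benefit = demand − MEC = 241.480 - 2.814Q.
Set SMB = MC: 241.480 - 2.814Q = 15.554 + 2.511Q → Q* = 42.4274.
Between Q* and Q_m the wedge MC − SMB runs linearly from 0 to MEC(Q_m), so the loss is a triangle.
DWL = ½ × 9.8573 × 52.4901 = 258.7053.

DWL = $258.705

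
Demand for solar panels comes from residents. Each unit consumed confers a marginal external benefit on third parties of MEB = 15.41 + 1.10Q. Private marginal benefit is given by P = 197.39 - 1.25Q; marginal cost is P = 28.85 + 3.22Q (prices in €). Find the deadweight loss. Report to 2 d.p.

Market equilibrium (private): 28.85 + 3.22Q = 197.39 - 1.25Q → Q_m = 37.7047.
Social marginal benefit = demand + MEB = 212.80 - 0.15Q.
Set SMB = MC: 212.80 - 0.15Q = 28.85 + 3.22Q → Q* = 54.5846.
Between Q* and Q_m the wedge SMB − MC runs linearly from 0 to MEB(Q_m), so the loss is a triangle.
DWL = ½ × 16.8799 × 56.8852 = 480.1082.

DWL = €480.11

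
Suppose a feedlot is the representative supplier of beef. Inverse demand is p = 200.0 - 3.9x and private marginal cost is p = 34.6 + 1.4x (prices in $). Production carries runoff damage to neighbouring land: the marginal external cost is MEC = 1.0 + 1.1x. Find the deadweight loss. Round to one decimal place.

DWL = $97.5

Market equilibrium (private): 34.6 + 1.4x = 200.0 - 3.9x → x_m = 31.2075.
Social marginal cost = private MC + MEC = 35.6 + 2.5x.
Set SMC = demand: 35.6 + 2.5x = 200.0 - 3.9x → x* = 25.6875.
Between x* and x_m the wedge SMC − demand runs linearly from 0 to MEC(x_m), so the loss is a triangle.
DWL = ½ × 5.5200 × 35.3283 = 97.5061.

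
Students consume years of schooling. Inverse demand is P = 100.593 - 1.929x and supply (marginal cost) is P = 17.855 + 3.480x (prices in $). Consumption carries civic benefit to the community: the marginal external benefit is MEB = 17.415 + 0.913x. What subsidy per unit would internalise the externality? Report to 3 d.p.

subsidy = $37.753 per unit

Social marginal benefit = demand + MEB = 118.008 - 1.016x.
Set SMB = MC: 118.008 - 1.016x = 17.855 + 3.480x → x* = 22.2760.
The Pigouvian subsidy equals MEB at x*: 17.415 + 0.913×22.2760 = 37.7530.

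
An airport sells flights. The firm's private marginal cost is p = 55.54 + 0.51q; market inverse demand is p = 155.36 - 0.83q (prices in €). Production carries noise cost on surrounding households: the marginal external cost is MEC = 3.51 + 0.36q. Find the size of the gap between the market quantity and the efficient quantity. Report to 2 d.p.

Market equilibrium (private): 55.54 + 0.51q = 155.36 - 0.83q → q_m = 74.4925.
Social marginal cost = private MC + MEC = 59.05 + 0.87q.
Set SMC = demand: 59.05 + 0.87q = 155.36 - 0.83q → q* = 56.6529.
Gap = |74.4925 − 56.6529| = 17.8396.

17.84 units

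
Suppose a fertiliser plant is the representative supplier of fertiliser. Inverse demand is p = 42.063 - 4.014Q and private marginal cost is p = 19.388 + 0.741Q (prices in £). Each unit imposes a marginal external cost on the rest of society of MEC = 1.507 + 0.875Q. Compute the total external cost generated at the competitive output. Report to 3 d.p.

Market equilibrium (private): 19.388 + 0.741Q = 42.063 - 4.014Q → Q_m = 4.7687.
Total external cost = ∫₀^{Q_m} (1.507 + 0.875Q) dQ = 1.507×4.7687 + ½×0.875×4.7687² = 17.1354.

£17.135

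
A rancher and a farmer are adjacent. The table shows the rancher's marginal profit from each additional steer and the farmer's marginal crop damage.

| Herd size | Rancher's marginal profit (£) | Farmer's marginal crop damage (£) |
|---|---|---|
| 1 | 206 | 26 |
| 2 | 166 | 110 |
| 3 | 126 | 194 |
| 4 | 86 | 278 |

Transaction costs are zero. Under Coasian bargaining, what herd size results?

2

Bargaining reaches the level where marginal profit last exceeds marginal crop damage.
That holds through level 2 (166 ≥ 110) but not at 3 (126 < 194).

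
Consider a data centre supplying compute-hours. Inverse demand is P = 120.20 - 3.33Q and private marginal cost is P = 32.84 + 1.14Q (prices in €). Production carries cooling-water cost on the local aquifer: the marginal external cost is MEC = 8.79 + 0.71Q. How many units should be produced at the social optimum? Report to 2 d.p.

Social marginal cost = private MC + MEC = 41.63 + 1.85Q.
Set SMC = demand: 41.63 + 1.85Q = 120.20 - 3.33Q → Q* = 15.1680.

Q* = 15.17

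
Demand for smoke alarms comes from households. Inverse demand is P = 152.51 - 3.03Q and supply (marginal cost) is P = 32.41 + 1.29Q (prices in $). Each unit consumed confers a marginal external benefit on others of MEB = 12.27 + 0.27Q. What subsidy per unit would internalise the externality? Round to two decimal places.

Social marginal benefit = demand + MEB = 164.78 - 2.76Q.
Set SMB = MC: 164.78 - 2.76Q = 32.41 + 1.29Q → Q* = 32.6840.
The Pigouvian subsidy equals MEB at Q*: 12.27 + 0.27×32.6840 = 21.0947.

subsidy = $21.09 per unit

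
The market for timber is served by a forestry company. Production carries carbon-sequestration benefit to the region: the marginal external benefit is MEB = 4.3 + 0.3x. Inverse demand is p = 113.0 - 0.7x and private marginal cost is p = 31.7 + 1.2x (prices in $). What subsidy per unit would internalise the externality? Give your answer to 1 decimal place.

Social marginal cost = private MC − MEB = 27.4 + 0.9x.
Set SMC = demand: 27.4 + 0.9x = 113.0 - 0.7x → x* = 53.5000.
The Pigouvian subsidy equals MEB at x*: 4.3 + 0.3×53.5000 = 20.3500.

subsidy = $20.4 per unit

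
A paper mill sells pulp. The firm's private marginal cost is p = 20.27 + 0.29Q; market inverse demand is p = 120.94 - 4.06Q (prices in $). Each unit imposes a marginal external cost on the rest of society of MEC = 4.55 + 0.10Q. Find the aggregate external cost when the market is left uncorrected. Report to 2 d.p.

$132.08

Market equilibrium (private): 20.27 + 0.29Q = 120.94 - 4.06Q → Q_m = 23.1425.
Total external cost = ∫₀^{Q_m} (4.55 + 0.10Q) dQ = 4.55×23.1425 + ½×0.10×23.1425² = 132.0771.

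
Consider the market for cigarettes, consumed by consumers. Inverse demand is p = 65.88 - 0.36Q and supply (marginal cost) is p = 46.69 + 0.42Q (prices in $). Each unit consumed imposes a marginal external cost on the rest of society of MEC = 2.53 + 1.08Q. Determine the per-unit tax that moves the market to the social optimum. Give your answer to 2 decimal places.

tax = $12.20 per unit

Social marginal benefit = demand − MEC = 63.35 - 1.44Q.
Set SMB = MC: 63.35 - 1.44Q = 46.69 + 0.42Q → Q* = 8.9570.
The Pigouvian tax equals MEC at Q*: 2.53 + 1.08×8.9570 = 12.2036.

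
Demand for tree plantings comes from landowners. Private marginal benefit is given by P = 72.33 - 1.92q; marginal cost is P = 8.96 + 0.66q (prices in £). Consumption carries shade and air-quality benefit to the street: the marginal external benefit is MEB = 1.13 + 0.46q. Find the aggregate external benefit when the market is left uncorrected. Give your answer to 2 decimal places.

£166.51

Market equilibrium (private): 8.96 + 0.66q = 72.33 - 1.92q → q_m = 24.5620.
Total external benefit = ∫₀^{q_m} (1.13 + 0.46q) dq = 1.13×24.5620 + ½×0.46×24.5620² = 166.5122.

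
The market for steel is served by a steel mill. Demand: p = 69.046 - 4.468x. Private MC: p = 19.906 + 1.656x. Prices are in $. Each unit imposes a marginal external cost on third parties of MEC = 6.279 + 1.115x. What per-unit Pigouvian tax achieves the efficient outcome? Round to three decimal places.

tax = $12.881 per unit

Social marginal cost = private MC + MEC = 26.185 + 2.771x.
Set SMC = demand: 26.185 + 2.771x = 69.046 - 4.468x → x* = 5.9208.
The Pigouvian tax equals MEC at x*: 6.279 + 1.115×5.9208 = 12.8807.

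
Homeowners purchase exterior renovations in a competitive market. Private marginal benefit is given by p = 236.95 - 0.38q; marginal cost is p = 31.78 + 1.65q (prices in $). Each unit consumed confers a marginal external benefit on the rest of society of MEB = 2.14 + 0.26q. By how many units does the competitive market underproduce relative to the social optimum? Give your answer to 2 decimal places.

Market equilibrium (private): 31.78 + 1.65q = 236.95 - 0.38q → q_m = 101.0690.
Social marginal benefit = demand + MEB = 239.09 - 0.12q.
Set SMB = MC: 239.09 - 0.12q = 31.78 + 1.65q → q* = 117.1243.
Gap = |101.0690 − 117.1243| = 16.0553.

16.06 units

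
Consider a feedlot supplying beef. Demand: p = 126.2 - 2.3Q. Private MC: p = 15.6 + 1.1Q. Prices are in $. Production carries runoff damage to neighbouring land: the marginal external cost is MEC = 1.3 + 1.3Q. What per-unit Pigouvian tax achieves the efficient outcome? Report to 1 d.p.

Social marginal cost = private MC + MEC = 16.9 + 2.4Q.
Set SMC = demand: 16.9 + 2.4Q = 126.2 - 2.3Q → Q* = 23.2553.
The Pigouvian tax equals MEC at Q*: 1.3 + 1.3×23.2553 = 31.5319.

tax = $31.5 per unit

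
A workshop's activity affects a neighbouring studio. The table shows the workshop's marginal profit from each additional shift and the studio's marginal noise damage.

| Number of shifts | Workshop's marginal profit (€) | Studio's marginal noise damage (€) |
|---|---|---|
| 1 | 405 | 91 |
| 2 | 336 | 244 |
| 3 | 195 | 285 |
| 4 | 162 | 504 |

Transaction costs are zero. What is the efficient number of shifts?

Bargaining reaches the level where marginal profit last exceeds marginal noise damage.
That holds through level 2 (336 ≥ 244) but not at 3 (195 < 285).

2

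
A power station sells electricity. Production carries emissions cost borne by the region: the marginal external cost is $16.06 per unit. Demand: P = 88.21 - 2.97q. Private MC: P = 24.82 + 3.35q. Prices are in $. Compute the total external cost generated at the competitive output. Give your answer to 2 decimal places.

$161.08

Market equilibrium (private): 24.82 + 3.35q = 88.21 - 2.97q → q_m = 10.0301.
Total external cost = MEC × q_m = 16.06 × 10.0301 = 161.0834.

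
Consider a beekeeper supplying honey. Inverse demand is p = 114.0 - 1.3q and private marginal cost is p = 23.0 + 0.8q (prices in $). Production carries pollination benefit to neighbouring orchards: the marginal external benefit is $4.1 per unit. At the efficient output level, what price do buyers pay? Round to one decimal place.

Social marginal cost = private MC − MEB = 18.9 + 0.8q.
Set SMC = demand: 18.9 + 0.8q = 114.0 - 1.3q → q* = 45.2857.
Consumer price on the demand curve at q*: 114.0 − 1.3×45.2857 = 55.1286.

P = $55.1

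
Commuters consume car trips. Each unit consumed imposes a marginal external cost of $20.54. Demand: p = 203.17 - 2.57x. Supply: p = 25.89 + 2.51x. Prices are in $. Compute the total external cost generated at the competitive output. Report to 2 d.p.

Market equilibrium (private): 25.89 + 2.51x = 203.17 - 2.57x → x_m = 34.8976.
Total external cost = MEC × x_m = 20.54 × 34.8976 = 716.7967.

$716.80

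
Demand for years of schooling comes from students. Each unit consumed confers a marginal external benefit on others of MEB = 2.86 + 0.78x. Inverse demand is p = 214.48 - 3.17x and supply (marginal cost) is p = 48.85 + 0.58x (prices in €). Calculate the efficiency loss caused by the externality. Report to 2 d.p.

DWL = €234.36

Market equilibrium (private): 48.85 + 0.58x = 214.48 - 3.17x → x_m = 44.1680.
Social marginal benefit = demand + MEB = 217.34 - 2.39x.
Set SMB = MC: 217.34 - 2.39x = 48.85 + 0.58x → x* = 56.7306.
The loss is the area between SMB and MC from x* to x_m; with linear curves that's a triangle of height MEB(x_m).
DWL = ½ × 12.5626 × 37.3110 = 234.3616.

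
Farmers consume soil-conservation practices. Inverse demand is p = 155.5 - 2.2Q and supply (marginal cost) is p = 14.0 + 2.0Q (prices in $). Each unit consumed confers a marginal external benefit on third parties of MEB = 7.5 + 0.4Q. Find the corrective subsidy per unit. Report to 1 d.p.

Social marginal benefit = demand + MEB = 163.0 - 1.8Q.
Set SMB = MC: 163.0 - 1.8Q = 14.0 + 2.0Q → Q* = 39.2105.
The Pigouvian subsidy equals MEB at Q*: 7.5 + 0.4×39.2105 = 23.1842.

subsidy = $23.2 per unit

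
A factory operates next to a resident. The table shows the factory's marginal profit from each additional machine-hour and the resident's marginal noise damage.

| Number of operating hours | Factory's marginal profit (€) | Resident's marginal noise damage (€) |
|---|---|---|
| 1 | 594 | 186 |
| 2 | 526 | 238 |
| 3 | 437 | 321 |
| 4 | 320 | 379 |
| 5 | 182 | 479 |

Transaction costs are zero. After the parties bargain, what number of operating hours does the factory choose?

3

Bargaining reaches the level where marginal profit last exceeds marginal noise damage.
That holds through level 3 (437 ≥ 321) but not at 4 (320 < 379).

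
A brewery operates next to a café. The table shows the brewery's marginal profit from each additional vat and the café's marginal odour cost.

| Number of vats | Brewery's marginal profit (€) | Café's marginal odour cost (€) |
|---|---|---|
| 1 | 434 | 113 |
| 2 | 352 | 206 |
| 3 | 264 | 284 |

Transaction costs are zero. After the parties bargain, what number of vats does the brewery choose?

2

Bargaining reaches the level where marginal profit last exceeds marginal odour cost.
That holds through level 2 (352 ≥ 206) but not at 3 (264 < 284).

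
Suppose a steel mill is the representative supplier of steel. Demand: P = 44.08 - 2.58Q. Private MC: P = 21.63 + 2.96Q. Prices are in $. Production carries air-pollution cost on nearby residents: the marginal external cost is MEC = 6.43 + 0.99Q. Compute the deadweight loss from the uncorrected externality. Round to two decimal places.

Market equilibrium (private): 21.63 + 2.96Q = 44.08 - 2.58Q → Q_m = 4.0523.
Social marginal cost = private MC + MEC = 28.06 + 3.95Q.
Set SMC = demand: 28.06 + 3.95Q = 44.08 - 2.58Q → Q* = 2.4533.
The loss is the area between SMC and demand from Q* to Q_m; with linear curves that's a triangle of height MEC(Q_m).
DWL = ½ × 1.5990 × 10.4418 = 8.3482.

DWL = $8.35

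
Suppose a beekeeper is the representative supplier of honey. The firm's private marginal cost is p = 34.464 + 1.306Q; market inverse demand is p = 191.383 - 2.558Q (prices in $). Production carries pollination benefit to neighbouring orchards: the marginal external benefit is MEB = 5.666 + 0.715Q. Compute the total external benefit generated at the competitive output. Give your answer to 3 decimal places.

$819.693

Market equilibrium (private): 34.464 + 1.306Q = 191.383 - 2.558Q → Q_m = 40.6105.
Total external benefit = ∫₀^{Q_m} (5.666 + 0.715Q) dQ = 5.666×40.6105 + ½×0.715×40.6105² = 819.6926.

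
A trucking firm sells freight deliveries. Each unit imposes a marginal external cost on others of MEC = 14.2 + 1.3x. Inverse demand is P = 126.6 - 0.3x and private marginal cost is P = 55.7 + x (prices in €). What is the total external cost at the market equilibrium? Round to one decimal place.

€2707.8

Market equilibrium (private): 55.7 + x = 126.6 - 0.3x → x_m = 54.5385.
Total external cost = ∫₀^{x_m} (14.2 + 1.3x) dx = 14.2×54.5385 + ½×1.3×54.5385² = 2707.8379.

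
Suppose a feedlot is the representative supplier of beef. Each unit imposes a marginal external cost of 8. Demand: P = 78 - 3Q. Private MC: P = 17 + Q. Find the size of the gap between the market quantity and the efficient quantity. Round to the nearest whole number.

2 units

Market equilibrium (private): 17 + Q = 78 - 3Q → Q_m = 15.2500.
Social marginal cost = private MC + MEC = 25 + Q.
Set SMC = demand: 25 + Q = 78 - 3Q → Q* = 13.2500.
Gap = |15.2500 − 13.2500| = 2.0000.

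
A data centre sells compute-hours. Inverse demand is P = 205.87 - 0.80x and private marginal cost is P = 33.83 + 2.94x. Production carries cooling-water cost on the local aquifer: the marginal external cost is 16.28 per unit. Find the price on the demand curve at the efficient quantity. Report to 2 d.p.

Social marginal cost = private MC + MEC = 50.11 + 2.94x.
Set SMC = demand: 50.11 + 2.94x = 205.87 - 0.80x → x* = 41.6471.
Consumer price on the demand curve at x*: 205.87 − 0.80×41.6471 = 172.5523.

P = 172.55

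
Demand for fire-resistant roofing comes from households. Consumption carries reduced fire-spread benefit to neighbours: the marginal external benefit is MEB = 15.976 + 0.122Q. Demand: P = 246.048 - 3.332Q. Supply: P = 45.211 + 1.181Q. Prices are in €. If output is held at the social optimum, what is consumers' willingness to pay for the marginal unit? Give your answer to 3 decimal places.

P = €81.525

Social marginal benefit = demand + MEB = 262.024 - 3.210Q.
Set SMB = MC: 262.024 - 3.210Q = 45.211 + 1.181Q → Q* = 49.3767.
Consumer price on the demand curve at Q*: 246.048 − 3.332×49.3767 = 81.5248.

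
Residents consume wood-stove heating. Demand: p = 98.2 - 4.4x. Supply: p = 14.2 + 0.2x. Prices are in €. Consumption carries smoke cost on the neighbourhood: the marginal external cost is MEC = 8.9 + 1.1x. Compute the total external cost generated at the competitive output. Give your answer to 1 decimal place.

Market equilibrium (private): 14.2 + 0.2x = 98.2 - 4.4x → x_m = 18.2609.
Total external cost = ∫₀^{x_m} (8.9 + 1.1x) dx = 8.9×18.2609 + ½×1.1×18.2609² = 345.9253.

€345.9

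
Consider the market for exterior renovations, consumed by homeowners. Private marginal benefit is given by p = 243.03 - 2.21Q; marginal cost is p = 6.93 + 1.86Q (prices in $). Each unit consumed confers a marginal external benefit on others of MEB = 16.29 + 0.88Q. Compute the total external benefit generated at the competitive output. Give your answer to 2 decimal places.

$2425.64

Market equilibrium (private): 6.93 + 1.86Q = 243.03 - 2.21Q → Q_m = 58.0098.
Total external benefit = ∫₀^{Q_m} (16.29 + 0.88Q) dQ = 16.29×58.0098 + ½×0.88×58.0098² = 2425.6399.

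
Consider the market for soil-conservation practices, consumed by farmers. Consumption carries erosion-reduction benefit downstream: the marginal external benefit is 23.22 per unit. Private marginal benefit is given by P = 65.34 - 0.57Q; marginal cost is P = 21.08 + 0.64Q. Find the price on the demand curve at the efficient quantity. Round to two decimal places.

Social marginal benefit = demand + MEB = 88.56 - 0.57Q.
Set SMB = MC: 88.56 - 0.57Q = 21.08 + 0.64Q → Q* = 55.7686.
Consumer price on the demand curve at Q*: 65.34 − 0.57×55.7686 = 33.5519.

P = 33.55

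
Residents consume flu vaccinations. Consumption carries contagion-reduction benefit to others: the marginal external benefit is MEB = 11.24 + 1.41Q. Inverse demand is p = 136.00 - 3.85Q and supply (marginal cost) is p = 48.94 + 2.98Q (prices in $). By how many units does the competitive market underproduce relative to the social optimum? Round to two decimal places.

Market equilibrium (private): 48.94 + 2.98Q = 136.00 - 3.85Q → Q_m = 12.7467.
Social marginal benefit = demand + MEB = 147.24 - 2.44Q.
Set SMB = MC: 147.24 - 2.44Q = 48.94 + 2.98Q → Q* = 18.1365.
Gap = |12.7467 − 18.1365| = 5.3898.

5.39 units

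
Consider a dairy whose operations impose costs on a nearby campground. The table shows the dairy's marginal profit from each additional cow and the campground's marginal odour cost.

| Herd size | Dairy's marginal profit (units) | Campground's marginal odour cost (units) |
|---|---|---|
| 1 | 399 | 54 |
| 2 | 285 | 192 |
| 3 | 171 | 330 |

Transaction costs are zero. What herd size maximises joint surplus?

Bargaining reaches the level where marginal profit last exceeds marginal odour cost.
That holds through level 2 (285 ≥ 192) but not at 3 (171 < 330).

2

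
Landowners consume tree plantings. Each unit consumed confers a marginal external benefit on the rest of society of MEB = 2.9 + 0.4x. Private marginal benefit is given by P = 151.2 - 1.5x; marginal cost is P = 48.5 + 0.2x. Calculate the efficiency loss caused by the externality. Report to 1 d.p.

DWL = 281.7

Market equilibrium (private): 48.5 + 0.2x = 151.2 - 1.5x → x_m = 60.4118.
Social marginal benefit = demand + MEB = 154.1 - 1.1x.
Set SMB = MC: 154.1 - 1.1x = 48.5 + 0.2x → x* = 81.2308.
The welfare-loss triangle has base |x_m − x*| and height MEB(x_m) (the vertical gap between SMB and MC is zero at x* and MEB at x_m).
DWL = ½ × 20.8190 × 27.0647 = 281.7300.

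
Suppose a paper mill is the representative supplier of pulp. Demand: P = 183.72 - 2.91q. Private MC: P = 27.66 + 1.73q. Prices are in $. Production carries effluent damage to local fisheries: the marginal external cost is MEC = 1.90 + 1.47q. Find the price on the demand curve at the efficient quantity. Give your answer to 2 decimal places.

Social marginal cost = private MC + MEC = 29.56 + 3.20q.
Set SMC = demand: 29.56 + 3.20q = 183.72 - 2.91q → q* = 25.2308.
Consumer price on the demand curve at q*: 183.72 − 2.91×25.2308 = 110.2984.

P = $110.30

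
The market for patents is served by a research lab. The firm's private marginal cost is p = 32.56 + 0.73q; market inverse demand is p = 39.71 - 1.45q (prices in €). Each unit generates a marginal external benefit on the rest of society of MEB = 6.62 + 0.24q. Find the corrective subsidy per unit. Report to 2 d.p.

subsidy = €8.32 per unit

Social marginal cost = private MC − MEB = 25.94 + 0.49q.
Set SMC = demand: 25.94 + 0.49q = 39.71 - 1.45q → q* = 7.0979.
The Pigouvian subsidy equals MEB at q*: 6.62 + 0.24×7.0979 = 8.3235.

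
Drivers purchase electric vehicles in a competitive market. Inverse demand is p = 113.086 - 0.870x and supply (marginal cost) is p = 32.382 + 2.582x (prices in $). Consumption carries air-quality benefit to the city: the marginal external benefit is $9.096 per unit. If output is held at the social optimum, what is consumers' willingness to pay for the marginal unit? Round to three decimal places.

P = $90.454

Social marginal benefit = demand + MEB = 122.182 - 0.870x.
Set SMB = MC: 122.182 - 0.870x = 32.382 + 2.582x → x* = 26.0139.
Consumer price on the demand curve at x*: 113.086 − 0.870×26.0139 = 90.4539.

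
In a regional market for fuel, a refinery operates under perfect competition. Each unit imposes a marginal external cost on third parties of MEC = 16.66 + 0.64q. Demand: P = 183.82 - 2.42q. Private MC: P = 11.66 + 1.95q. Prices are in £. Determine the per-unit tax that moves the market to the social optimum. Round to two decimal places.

tax = £36.52 per unit

Social marginal cost = private MC + MEC = 28.32 + 2.59q.
Set SMC = demand: 28.32 + 2.59q = 183.82 - 2.42q → q* = 31.0379.
The Pigouvian tax equals MEC at q*: 16.66 + 0.64×31.0379 = 36.5243.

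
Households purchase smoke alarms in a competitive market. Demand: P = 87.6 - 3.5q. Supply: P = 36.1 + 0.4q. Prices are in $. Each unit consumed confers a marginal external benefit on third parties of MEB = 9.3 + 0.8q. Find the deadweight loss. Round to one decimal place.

Market equilibrium (private): 36.1 + 0.4q = 87.6 - 3.5q → q_m = 13.2051.
Social marginal benefit = demand + MEB = 96.9 - 2.7q.
Set SMB = MC: 96.9 - 2.7q = 36.1 + 0.4q → q* = 19.6129.
The welfare-loss triangle has base |q_m − q*| and height MEB(q_m) (the vertical gap between SMB and MC is zero at q* and MEB at q_m).
DWL = ½ × 6.4078 × 19.8641 = 63.6426.

DWL = $63.6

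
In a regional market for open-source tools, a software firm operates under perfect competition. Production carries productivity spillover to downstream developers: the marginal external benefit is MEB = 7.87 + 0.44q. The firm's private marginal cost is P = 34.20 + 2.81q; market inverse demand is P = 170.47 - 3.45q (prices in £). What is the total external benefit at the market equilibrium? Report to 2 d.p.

£275.57

Market equilibrium (private): 34.20 + 2.81q = 170.47 - 3.45q → q_m = 21.7684.
Total external benefit = ∫₀^{q_m} (7.87 + 0.44q) dq = 7.87×21.7684 + ½×0.44×21.7684² = 275.5672.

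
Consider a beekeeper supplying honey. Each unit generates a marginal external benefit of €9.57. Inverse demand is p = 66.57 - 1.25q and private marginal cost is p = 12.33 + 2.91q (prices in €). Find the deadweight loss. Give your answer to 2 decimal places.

DWL = €11.01

Market equilibrium (private): 12.33 + 2.91q = 66.57 - 1.25q → q_m = 13.0385.
Social marginal cost = private MC − MEB = 2.76 + 2.91q.
Set SMC = demand: 2.76 + 2.91q = 66.57 - 1.25q → q* = 15.3389.
The loss is the area between SMC and demand from q* to q_m; with linear curves that's a triangle of height MEB(q_m).
DWL = ½ × 2.3004 × 9.5700 = 11.0074.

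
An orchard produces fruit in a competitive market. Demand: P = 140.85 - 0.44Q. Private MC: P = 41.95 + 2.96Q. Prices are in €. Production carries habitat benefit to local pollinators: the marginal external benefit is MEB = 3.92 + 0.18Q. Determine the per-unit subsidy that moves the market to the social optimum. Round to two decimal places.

Social marginal cost = private MC − MEB = 38.03 + 2.78Q.
Set SMC = demand: 38.03 + 2.78Q = 140.85 - 0.44Q → Q* = 31.9317.
The Pigouvian subsidy equals MEB at Q*: 3.92 + 0.18×31.9317 = 9.6677.

subsidy = €9.67 per unit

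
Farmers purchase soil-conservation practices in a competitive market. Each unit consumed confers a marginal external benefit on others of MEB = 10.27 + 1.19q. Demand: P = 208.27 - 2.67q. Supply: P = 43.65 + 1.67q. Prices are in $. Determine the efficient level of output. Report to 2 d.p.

Social marginal benefit = demand + MEB = 218.54 - 1.48q.
Set SMB = MC: 218.54 - 1.48q = 43.65 + 1.67q → q* = 55.5206.

q* = 55.52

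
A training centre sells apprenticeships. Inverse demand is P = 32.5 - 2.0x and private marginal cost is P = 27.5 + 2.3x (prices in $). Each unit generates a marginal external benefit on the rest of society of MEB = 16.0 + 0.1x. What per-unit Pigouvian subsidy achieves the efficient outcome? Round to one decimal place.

subsidy = $16.5 per unit

Social marginal cost = private MC − MEB = 11.5 + 2.2x.
Set SMC = demand: 11.5 + 2.2x = 32.5 - 2.0x → x* = 5.0000.
The Pigouvian subsidy equals MEB at x*: 16.0 + 0.1×5.0000 = 16.5000.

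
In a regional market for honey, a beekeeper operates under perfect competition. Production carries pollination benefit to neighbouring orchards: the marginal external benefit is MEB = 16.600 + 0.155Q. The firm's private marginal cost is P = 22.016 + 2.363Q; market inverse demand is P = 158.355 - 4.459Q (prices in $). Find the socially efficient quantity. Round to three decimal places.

Social marginal cost = private MC − MEB = 5.416 + 2.208Q.
Set SMC = demand: 5.416 + 2.208Q = 158.355 - 4.459Q → Q* = 22.9397.

Q* = 22.940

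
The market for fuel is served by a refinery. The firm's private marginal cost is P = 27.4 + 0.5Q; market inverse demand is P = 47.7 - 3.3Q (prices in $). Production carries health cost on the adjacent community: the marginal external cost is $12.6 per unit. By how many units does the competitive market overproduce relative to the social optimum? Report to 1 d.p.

3.3 units

Market equilibrium (private): 27.4 + 0.5Q = 47.7 - 3.3Q → Q_m = 5.3421.
Social marginal cost = private MC + MEC = 40.0 + 0.5Q.
Set SMC = demand: 40.0 + 0.5Q = 47.7 - 3.3Q → Q* = 2.0263.
Gap = |5.3421 − 2.0263| = 3.3158.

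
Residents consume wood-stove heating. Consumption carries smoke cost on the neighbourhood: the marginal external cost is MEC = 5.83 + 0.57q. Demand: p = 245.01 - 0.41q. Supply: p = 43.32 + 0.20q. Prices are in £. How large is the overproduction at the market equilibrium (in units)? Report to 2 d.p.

Market equilibrium (private): 43.32 + 0.20q = 245.01 - 0.41q → q_m = 330.6393.
Social marginal benefit = demand − MEC = 239.18 - 0.98q.
Set SMB = MC: 239.18 - 0.98q = 43.32 + 0.20q → q* = 165.9831.
Gap = |330.6393 − 165.9831| = 164.6562.

164.66 units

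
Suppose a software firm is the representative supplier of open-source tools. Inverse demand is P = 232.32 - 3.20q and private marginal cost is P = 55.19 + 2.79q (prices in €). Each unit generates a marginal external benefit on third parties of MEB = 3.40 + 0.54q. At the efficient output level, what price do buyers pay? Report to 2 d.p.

Social marginal cost = private MC − MEB = 51.79 + 2.25q.
Set SMC = demand: 51.79 + 2.25q = 232.32 - 3.20q → q* = 33.1248.
Consumer price on the demand curve at q*: 232.32 − 3.20×33.1248 = 126.3206.

P = €126.32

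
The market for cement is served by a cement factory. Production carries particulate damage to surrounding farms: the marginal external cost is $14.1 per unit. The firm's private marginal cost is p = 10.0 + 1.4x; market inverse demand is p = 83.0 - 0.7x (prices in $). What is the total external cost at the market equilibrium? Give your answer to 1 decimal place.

$490.1

Market equilibrium (private): 10.0 + 1.4x = 83.0 - 0.7x → x_m = 34.7619.
Total external cost = MEC × x_m = 14.1 × 34.7619 = 490.1428.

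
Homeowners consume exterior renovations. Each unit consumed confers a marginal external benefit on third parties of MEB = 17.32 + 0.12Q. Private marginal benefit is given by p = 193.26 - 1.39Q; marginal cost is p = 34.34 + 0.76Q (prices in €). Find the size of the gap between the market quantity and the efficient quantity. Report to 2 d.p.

Market equilibrium (private): 34.34 + 0.76Q = 193.26 - 1.39Q → Q_m = 73.9163.
Social marginal benefit = demand + MEB = 210.58 - 1.27Q.
Set SMB = MC: 210.58 - 1.27Q = 34.34 + 0.76Q → Q* = 86.8177.
Gap = |73.9163 − 86.8177| = 12.9014.

12.90 units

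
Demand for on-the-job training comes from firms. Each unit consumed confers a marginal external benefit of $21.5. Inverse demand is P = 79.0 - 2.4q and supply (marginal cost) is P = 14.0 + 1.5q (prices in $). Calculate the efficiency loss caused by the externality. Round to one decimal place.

Market equilibrium (private): 14.0 + 1.5q = 79.0 - 2.4q → q_m = 16.6667.
Social marginal benefit = demand + MEB = 100.5 - 2.4q.
Set SMB = MC: 100.5 - 2.4q = 14.0 + 1.5q → q* = 22.1795.
The loss is the area between SMB and MC from q* to q_m; with linear curves that's a triangle of height MEB(q_m).
DWL = ½ × 5.5128 × 21.5000 = 59.2626.

DWL = $59.3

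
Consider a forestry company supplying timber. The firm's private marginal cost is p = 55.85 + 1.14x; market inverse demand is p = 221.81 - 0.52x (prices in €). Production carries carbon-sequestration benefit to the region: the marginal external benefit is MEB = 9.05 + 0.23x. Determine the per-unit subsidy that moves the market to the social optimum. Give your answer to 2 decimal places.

subsidy = €37.20 per unit

Social marginal cost = private MC − MEB = 46.80 + 0.91x.
Set SMC = demand: 46.80 + 0.91x = 221.81 - 0.52x → x* = 122.3846.
The Pigouvian subsidy equals MEB at x*: 9.05 + 0.23×122.3846 = 37.1985.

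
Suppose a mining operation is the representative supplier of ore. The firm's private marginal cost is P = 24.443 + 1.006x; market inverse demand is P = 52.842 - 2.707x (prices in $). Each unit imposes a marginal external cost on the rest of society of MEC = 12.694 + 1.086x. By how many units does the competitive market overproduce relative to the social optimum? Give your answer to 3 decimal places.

Market equilibrium (private): 24.443 + 1.006x = 52.842 - 2.707x → x_m = 7.6485.
Social marginal cost = private MC + MEC = 37.137 + 2.092x.
Set SMC = demand: 37.137 + 2.092x = 52.842 - 2.707x → x* = 3.2726.
Gap = |7.6485 − 3.2726| = 4.3759.

4.376 units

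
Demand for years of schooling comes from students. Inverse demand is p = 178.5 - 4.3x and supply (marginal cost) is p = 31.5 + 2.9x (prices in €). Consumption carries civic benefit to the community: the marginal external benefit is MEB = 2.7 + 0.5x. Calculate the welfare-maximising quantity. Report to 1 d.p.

Social marginal benefit = demand + MEB = 181.2 - 3.8x.
Set SMB = MC: 181.2 - 3.8x = 31.5 + 2.9x → x* = 22.3433.

x* = 22.3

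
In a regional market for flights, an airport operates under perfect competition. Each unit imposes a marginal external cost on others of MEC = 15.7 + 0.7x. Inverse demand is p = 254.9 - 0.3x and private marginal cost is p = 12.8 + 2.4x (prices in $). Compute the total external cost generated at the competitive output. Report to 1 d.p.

$4221.8

Market equilibrium (private): 12.8 + 2.4x = 254.9 - 0.3x → x_m = 89.6667.
Total external cost = ∫₀^{x_m} (15.7 + 0.7x) dx = 15.7×89.6667 + ½×0.7×89.6667² = 4221.8082.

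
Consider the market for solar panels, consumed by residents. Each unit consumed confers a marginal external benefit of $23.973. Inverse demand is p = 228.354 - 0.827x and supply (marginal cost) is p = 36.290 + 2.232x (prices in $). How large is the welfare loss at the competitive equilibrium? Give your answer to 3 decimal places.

Market equilibrium (private): 36.290 + 2.232x = 228.354 - 0.827x → x_m = 62.7865.
Social marginal benefit = demand + MEB = 252.327 - 0.827x.
Set SMB = MC: 252.327 - 0.827x = 36.290 + 2.232x → x* = 70.6234.
The welfare-loss triangle has base |x_m − x*| and height MEB(x_m) (the vertical gap between SMB and MC is zero at x* and MEB at x_m).
DWL = ½ × 7.8369 × 23.9730 = 93.9370.

DWL = $93.937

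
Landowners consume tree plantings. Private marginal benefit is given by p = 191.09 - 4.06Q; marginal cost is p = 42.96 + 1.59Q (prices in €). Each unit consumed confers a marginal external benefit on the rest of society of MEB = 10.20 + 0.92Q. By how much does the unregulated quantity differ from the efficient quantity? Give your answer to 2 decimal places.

7.26 units

Market equilibrium (private): 42.96 + 1.59Q = 191.09 - 4.06Q → Q_m = 26.2177.
Social marginal benefit = demand + MEB = 201.29 - 3.14Q.
Set SMB = MC: 201.29 - 3.14Q = 42.96 + 1.59Q → Q* = 33.4736.
Gap = |26.2177 − 33.4736| = 7.2559.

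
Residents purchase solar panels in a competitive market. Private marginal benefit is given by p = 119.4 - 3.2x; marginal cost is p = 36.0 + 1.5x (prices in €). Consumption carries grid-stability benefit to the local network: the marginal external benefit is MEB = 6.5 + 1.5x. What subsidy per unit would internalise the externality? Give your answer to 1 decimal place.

subsidy = €48.6 per unit

Social marginal benefit = demand + MEB = 125.9 - 1.7x.
Set SMB = MC: 125.9 - 1.7x = 36.0 + 1.5x → x* = 28.0938.
The Pigouvian subsidy equals MEB at x*: 6.5 + 1.5×28.0938 = 48.6407.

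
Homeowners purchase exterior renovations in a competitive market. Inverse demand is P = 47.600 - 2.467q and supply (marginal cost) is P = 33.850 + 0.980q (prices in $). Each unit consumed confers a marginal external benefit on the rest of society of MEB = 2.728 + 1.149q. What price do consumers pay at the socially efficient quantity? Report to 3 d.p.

Social marginal benefit = demand + MEB = 50.328 - 1.318q.
Set SMB = MC: 50.328 - 1.318q = 33.850 + 0.980q → q* = 7.1706.
Consumer price on the demand curve at q*: 47.600 − 2.467×7.1706 = 29.9101.

P = $29.910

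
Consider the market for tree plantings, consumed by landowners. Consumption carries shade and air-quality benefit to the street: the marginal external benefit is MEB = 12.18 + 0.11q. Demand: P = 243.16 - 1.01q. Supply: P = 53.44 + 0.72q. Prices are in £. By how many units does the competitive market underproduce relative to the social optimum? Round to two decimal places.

Market equilibrium (private): 53.44 + 0.72q = 243.16 - 1.01q → q_m = 109.6647.
Social marginal benefit = demand + MEB = 255.34 - 0.90q.
Set SMB = MC: 255.34 - 0.90q = 53.44 + 0.72q → q* = 124.6296.
Gap = |109.6647 − 124.6296| = 14.9649.

14.96 units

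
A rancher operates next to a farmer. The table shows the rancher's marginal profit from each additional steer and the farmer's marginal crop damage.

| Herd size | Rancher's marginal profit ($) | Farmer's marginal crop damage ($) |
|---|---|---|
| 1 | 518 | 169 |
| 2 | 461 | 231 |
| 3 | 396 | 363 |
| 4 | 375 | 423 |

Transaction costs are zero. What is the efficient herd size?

3

Bargaining reaches the level where marginal profit last exceeds marginal crop damage.
That holds through level 3 (396 ≥ 363) but not at 4 (375 < 423).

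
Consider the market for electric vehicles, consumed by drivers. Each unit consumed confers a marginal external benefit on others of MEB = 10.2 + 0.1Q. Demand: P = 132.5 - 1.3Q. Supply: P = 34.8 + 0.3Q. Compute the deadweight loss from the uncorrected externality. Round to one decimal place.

Market equilibrium (private): 34.8 + 0.3Q = 132.5 - 1.3Q → Q_m = 61.0625.
Social marginal benefit = demand + MEB = 142.7 - 1.2Q.
Set SMB = MC: 142.7 - 1.2Q = 34.8 + 0.3Q → Q* = 71.9333.
Between Q* and Q_m the wedge SMB − MC runs linearly from 0 to MEB(Q_m), so the loss is a triangle.
DWL = ½ × 10.8708 × 16.3063 = 88.6313.

DWL = 88.6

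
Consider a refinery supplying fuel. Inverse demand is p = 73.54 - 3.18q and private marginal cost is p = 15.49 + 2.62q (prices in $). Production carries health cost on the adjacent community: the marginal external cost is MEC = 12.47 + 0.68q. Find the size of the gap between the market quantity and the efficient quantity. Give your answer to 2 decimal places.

Market equilibrium (private): 15.49 + 2.62q = 73.54 - 3.18q → q_m = 10.0086.
Social marginal cost = private MC + MEC = 27.96 + 3.30q.
Set SMC = demand: 27.96 + 3.30q = 73.54 - 3.18q → q* = 7.0340.
Gap = |10.0086 − 7.0340| = 2.9746.

2.97 units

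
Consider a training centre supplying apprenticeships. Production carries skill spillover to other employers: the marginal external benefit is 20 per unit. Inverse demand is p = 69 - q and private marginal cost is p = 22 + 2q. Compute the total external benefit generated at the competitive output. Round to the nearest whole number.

Market equilibrium (private): 22 + 2q = 69 - q → q_m = 15.6667.
Total external benefit = MEB × q_m = 20 × 15.6667 = 313.3340.

313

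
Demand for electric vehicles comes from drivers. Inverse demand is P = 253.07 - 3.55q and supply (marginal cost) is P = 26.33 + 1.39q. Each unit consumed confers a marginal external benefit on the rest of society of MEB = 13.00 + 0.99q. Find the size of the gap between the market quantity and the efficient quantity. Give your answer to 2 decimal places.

Market equilibrium (private): 26.33 + 1.39q = 253.07 - 3.55q → q_m = 45.8988.
Social marginal benefit = demand + MEB = 266.07 - 2.56q.
Set SMB = MC: 266.07 - 2.56q = 26.33 + 1.39q → q* = 60.6937.
Gap = |45.8988 − 60.6937| = 14.7949.

14.79 units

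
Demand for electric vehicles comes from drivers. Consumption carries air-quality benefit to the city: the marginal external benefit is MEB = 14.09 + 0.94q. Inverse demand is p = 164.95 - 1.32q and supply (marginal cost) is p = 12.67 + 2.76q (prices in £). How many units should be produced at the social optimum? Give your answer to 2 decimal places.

Social marginal benefit = demand + MEB = 179.04 - 0.38q.
Set SMB = MC: 179.04 - 0.38q = 12.67 + 2.76q → q* = 52.9841.

q* = 52.98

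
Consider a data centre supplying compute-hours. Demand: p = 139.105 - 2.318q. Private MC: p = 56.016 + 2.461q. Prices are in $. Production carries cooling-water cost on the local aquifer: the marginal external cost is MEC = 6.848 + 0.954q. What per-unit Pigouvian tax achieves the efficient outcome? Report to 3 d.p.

tax = $19.535 per unit

Social marginal cost = private MC + MEC = 62.864 + 3.415q.
Set SMC = demand: 62.864 + 3.415q = 139.105 - 2.318q → q* = 13.2986.
The Pigouvian tax equals MEC at q*: 6.848 + 0.954×13.2986 = 19.5349.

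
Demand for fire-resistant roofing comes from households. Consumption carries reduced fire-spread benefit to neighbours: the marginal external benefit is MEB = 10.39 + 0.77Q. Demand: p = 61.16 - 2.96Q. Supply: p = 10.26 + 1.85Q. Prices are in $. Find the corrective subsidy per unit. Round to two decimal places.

Social marginal benefit = demand + MEB = 71.55 - 2.19Q.
Set SMB = MC: 71.55 - 2.19Q = 10.26 + 1.85Q → Q* = 15.1708.
The Pigouvian subsidy equals MEB at Q*: 10.39 + 0.77×15.1708 = 22.0715.

subsidy = $22.07 per unit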